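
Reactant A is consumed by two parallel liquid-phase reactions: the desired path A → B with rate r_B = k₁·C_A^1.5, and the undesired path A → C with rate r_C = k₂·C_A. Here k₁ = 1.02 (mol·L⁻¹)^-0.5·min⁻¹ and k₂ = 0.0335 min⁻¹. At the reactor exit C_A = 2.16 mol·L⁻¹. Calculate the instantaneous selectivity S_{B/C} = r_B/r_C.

S_{B/C} = r_B/r_C = (k₁·C_A^1.5)/(k₂·C_A) = (k₁/k₂)·C_A^0.5.
= (1.02×2.160^1.5) / (0.0335×2.160) = 3.238/0.07236 = 44.7.
Since the desired path is higher order in A, keeping C_A high (PFR or concentrated feed) favours B.

44.7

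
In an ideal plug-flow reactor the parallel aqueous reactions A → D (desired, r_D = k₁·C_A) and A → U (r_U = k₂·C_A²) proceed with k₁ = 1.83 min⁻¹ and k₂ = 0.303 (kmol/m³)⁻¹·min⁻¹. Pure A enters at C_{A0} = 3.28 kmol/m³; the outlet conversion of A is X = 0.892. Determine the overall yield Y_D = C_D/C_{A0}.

C_A = C_{A0}(1−X) = 0.3542 kmol/m³.
Along a PFR/batch, dC_D/dC_A = −r_D/(r_D+r_U) = −k₁/(k₁+k₂·C_A).
Integrating from C_{A0} to C_A: C_D = (1.83/0.303)·ln[(1.83+0.303·3.28)/(1.83+0.303·0.354)] = 6.040·ln(2.824/1.937) = 2.276 kmol/m³.
Y_D = C_D/C_{A0} = 2.276/3.28 = 0.694.

0.694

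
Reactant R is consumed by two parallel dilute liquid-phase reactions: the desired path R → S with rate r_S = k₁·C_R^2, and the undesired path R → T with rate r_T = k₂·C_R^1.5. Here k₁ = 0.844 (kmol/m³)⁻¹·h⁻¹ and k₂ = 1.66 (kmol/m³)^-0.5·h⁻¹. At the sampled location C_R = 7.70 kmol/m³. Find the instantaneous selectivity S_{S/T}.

S_{S/T} = r_S/r_T = (k₁·C_R^2)/(k₂·C_R^1.5) = (k₁/k₂)·C_R^0.5.
= (0.844×7.700^2) / (1.66×7.700^1.5) = 50.04/35.47 = 1.41.

1.41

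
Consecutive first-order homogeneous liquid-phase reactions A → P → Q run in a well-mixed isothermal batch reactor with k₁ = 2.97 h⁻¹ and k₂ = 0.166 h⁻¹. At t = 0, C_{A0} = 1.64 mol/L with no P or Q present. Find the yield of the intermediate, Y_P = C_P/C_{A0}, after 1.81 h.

Solving the coupled first-order balances gives C_P(t) = [k₁/(k₂−k₁)]·C_{A0}·(e^(−k₁t) − e^(−k₂t)).
e^(−k₁t) = e^(−2.97×1.81) = e^(−5.376) = 0.004628; e^(−k₂t) = e^(−0.3005) = 0.7405.
C_P = 2.97×1.64/(0.166−2.97) × (0.004628−0.7405) = (-1.737)×(-0.7358) = 1.278 mol/L.
Y_P = C_P/C_{A0} = 1.278/1.64 = 0.779.

0.779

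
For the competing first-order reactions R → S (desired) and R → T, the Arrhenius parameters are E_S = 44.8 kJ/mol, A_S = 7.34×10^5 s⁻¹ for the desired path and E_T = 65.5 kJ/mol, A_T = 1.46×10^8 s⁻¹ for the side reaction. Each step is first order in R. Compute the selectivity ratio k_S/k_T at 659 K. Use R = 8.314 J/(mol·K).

Since both paths have the same order in R, the concentration cancels and S_{S/T} = k_S/k_T = (A_S/A_T)·exp[(E_T−E_S)/(RT)].
(E_T−E_S)/(RT) = (65.5−44.8)×10³/(8.314×659) = 20700/5479 = 3.778.
k_S/k_T = (7.34×10^5/1.46×10^8)·exp(3.778) = 0.005027 × 43.73 = 0.220.

0.220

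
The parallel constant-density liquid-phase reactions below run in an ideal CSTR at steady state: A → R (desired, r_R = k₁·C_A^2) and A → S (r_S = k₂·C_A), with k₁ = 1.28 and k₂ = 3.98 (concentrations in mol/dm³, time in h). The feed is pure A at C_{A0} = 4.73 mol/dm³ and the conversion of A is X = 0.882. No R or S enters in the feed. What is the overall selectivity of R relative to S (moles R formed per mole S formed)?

Exit C_A = C_{A0}(1−X) = 4.73×0.118 = 0.5581 mol/dm³.
In a CSTR the entire volume is at exit conditions, so r_R = 1.28×0.5581^2 = 0.3987 and r_S = 3.98×0.5581 = 2.221.
Overall selectivity = C_R/C_S = r_Rτ/(r_Sτ) = r_R/r_S = 0.180.

0.180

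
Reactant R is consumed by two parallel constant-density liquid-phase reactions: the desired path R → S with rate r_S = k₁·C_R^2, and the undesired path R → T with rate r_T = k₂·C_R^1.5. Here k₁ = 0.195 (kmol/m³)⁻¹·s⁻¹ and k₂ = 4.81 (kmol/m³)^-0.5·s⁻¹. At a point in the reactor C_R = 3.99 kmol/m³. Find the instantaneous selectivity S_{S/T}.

0.0810

S_{S/T} = r_S/r_T = (k₁·C_R^2)/(k₂·C_R^1.5) = (k₁/k₂)·C_R^0.5.
= (0.195×3.990^2) / (4.81×3.990^1.5) = 3.104/38.34 = 0.0810.
Since the desired path is higher order in R, keeping C_R high (PFR or concentrated feed) favours S.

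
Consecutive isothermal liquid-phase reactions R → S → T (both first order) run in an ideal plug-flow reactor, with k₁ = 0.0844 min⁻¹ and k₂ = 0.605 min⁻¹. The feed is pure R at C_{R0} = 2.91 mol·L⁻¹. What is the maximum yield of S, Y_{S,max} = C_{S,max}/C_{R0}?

At the optimum, C_{S,max}/C_{R0} = (k₁/k₂)^[k₂/(k₂−k₁)].
= (0.0844/0.605)^(0.605/(0.605−0.0844)) = (0.1395)^(1.162) = 0.1014.

0.101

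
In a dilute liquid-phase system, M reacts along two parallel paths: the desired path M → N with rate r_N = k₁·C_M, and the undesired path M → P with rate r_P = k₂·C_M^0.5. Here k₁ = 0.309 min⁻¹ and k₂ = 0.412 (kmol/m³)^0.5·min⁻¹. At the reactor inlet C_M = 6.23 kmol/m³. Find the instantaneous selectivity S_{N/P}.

1.87

S_{N/P} = r_N/r_P = (k₁·C_M)/(k₂·C_M^0.5) = (k₁/k₂)·C_M^0.5.
= (0.309×6.230) / (0.412×6.230^0.5) = 1.925/1.028 = 1.87.
Since the desired path is higher order in M, keeping C_M high (PFR or concentrated feed) favours N.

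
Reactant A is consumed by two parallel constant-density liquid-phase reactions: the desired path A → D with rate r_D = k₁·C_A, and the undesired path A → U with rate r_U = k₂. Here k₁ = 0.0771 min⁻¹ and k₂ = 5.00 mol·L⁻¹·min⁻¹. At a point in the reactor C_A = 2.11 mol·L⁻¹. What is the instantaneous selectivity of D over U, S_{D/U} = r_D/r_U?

0.0325

S_{D/U} = r_D/r_U = (k₁·C_A)/(k₂) = (k₁/k₂)·C_A.
= (0.0771×2.110) / (5.00) = 0.1627/5.000 = 0.0325.
Since the desired path is higher order in A, keeping C_A high (PFR or concentrated feed) favours D.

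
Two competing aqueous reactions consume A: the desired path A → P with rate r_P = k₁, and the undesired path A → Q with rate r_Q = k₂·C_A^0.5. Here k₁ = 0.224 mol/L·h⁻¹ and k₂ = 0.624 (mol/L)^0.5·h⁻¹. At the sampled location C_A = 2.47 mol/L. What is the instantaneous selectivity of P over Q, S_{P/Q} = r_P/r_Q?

0.228

S_{P/Q} = r_P/r_Q = (k₁)/(k₂·C_A^0.5) = (k₁/k₂)·C_A^-0.5.
= (0.224) / (0.624×2.470^0.5) = 0.2240/0.9807 = 0.228.
The undesired path is higher order in A, so low C_A (CSTR or dilute feed) favours P.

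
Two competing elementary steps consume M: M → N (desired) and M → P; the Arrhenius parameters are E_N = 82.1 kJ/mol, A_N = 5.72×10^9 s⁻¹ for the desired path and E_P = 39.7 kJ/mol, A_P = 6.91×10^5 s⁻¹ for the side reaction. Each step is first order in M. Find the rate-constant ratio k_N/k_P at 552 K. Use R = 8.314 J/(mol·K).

k_N/k_P = (A_N/A_P)·exp[−(E_N−E_P)/(RT)] = (A_N/A_P)·exp[(E_P−E_N)/(RT)].
(E_P−E_N)/(RT) = (39.7−82.1)×10³/(8.314×552) = -42400/4589 = -9.239.
k_N/k_P = (5.72×10^9/6.91×10^5)·exp(-9.239) = 8278 × 9.719×10^-5 = 0.805.
Since E_N > E_P, raising the temperature improves selectivity toward N.

0.805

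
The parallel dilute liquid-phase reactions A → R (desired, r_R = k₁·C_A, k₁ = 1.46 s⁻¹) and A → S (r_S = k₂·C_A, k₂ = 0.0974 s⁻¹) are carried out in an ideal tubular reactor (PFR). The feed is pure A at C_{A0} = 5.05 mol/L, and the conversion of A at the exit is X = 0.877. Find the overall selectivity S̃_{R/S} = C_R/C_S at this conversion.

15.0

C_A = C_{A0}(1−X) = 0.6211 mol/L.
Both paths are first order in A, so the instantaneous fraction to R is constant: dC_R/d(−C_A) = k₁/(k₁+k₂) = 0.9375.
C_R = 0.9375·(C_{A0}−C_A) = 0.9375×4.429 = 4.15 mol/L.
C_S = (C_{A0}−C_A)−C_R = 0.2770 mol/L; S̃_{R/S} = 4.152/0.2770 = 15.0.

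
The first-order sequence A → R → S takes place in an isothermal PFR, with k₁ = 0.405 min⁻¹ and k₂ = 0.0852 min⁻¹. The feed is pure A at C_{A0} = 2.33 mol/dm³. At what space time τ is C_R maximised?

Setting dC_R/dτ = 0 gives τ_opt = ln(k₂/k₁)/(k₂−k₁).
= ln(0.0852/0.405)/(0.0852−0.405) = ln(0.2104)/-0.3198 = -1.559/-0.3198 = 4.87 min.

4.87 min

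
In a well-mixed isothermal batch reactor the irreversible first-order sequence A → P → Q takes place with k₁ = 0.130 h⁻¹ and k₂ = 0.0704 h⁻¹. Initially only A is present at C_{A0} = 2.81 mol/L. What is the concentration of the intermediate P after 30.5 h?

The intermediate concentration in a first-order A→B→C sequence is C_P = k₁C_{A0}(e^(−k₁t) − e^(−k₂t))/(k₂−k₁).
e^(−k₁t) = e^(−0.130×30.5) = e^(−3.965) = 0.01897; e^(−k₂t) = e^(−2.147) = 0.1168.
C_P = 0.130×2.81/(0.0704−0.130) × (0.01897−0.1168) = (-6.129)×(-0.09784) = 0.5997 mol/L.

0.600 mol/L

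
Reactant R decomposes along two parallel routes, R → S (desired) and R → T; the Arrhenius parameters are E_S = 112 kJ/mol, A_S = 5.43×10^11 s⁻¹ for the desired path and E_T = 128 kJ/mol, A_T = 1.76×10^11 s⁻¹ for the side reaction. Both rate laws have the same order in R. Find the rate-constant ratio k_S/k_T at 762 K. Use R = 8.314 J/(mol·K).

With equal orders, S_{S/T} = k_S/k_T = (A_S/A_T)·exp[(E_T−E_S)/(RT)].
(E_T−E_S)/(RT) = (128−112)×10³/(8.314×762) = 16000/6335 = 2.526.
k_S/k_T = (5.43×10^11/1.76×10^11)·exp(2.526) = 3.085 × 12.50 = 38.6.

38.6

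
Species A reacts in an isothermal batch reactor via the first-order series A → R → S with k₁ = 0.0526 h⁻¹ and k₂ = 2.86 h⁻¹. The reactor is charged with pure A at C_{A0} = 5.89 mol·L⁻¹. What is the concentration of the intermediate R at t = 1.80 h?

The intermediate concentration in a first-order A→B→C sequence is C_R = k₁C_{A0}(e^(−k₁t) − e^(−k₂t))/(k₂−k₁).
e^(−k₁t) = e^(−0.0526×1.80) = e^(−0.09468) = 0.9097; e^(−k₂t) = e^(−5.148) = 0.005811.
C_R = 0.0526×5.89/(2.86−0.0526) × (0.9097−0.005811) = 0.1104×0.9039 = 0.09975 mol·L⁻¹.

0.0997 mol·L⁻¹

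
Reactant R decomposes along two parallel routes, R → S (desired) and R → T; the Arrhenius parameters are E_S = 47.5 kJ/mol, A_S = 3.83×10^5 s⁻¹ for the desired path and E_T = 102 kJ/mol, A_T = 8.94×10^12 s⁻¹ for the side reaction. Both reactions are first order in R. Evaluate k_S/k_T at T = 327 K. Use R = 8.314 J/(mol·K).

21.8

With equal orders, S_{S/T} = k_S/k_T = (A_S/A_T)·exp[(E_T−E_S)/(RT)].
(E_T−E_S)/(RT) = (102−47.5)×10³/(8.314×327) = 54500/2719 = 20.05.
k_S/k_T = (3.83×10^5/8.94×10^12)·exp(20.05) = 4.284×10^-8 × 5.083×10^8 = 21.8.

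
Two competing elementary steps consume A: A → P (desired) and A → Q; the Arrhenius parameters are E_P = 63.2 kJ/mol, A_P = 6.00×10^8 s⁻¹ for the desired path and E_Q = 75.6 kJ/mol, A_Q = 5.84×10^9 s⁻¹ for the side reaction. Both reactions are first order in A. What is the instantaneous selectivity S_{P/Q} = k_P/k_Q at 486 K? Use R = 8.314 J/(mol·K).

2.21

With equal orders, S_{P/Q} = k_P/k_Q = (A_P/A_Q)·exp[(E_Q−E_P)/(RT)].
(E_Q−E_P)/(RT) = (75.6−63.2)×10³/(8.314×486) = 12400/4041 = 3.069.
k_P/k_Q = (6.00×10^8/5.84×10^9)·exp(3.069) = 0.1027 × 21.52 = 2.21.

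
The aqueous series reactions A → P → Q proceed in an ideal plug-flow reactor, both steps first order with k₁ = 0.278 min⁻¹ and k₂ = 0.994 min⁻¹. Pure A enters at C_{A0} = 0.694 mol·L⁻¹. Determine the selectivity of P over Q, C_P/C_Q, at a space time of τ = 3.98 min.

The intermediate concentration in a first-order A→B→C sequence is C_P = k₁C_{A0}(e^(−k₁τ) − e^(−k₂τ))/(k₂−k₁).
e^(−k₁τ) = e^(−0.278×3.98) = e^(−1.106) = 0.3307; e^(−k₂τ) = e^(−3.956) = 0.01914.
C_P = 0.278×0.694/(0.994−0.278) × (0.3307−0.01914) = 0.2695×0.3116 = 0.08396 mol·L⁻¹.
C_A = C_{A0}e^(−k₁τ) = 0.2295 mol·L⁻¹, so C_Q = C_{A0}−C_A−C_P = 0.3805 mol·L⁻¹; C_P/C_Q = 0.221.

0.221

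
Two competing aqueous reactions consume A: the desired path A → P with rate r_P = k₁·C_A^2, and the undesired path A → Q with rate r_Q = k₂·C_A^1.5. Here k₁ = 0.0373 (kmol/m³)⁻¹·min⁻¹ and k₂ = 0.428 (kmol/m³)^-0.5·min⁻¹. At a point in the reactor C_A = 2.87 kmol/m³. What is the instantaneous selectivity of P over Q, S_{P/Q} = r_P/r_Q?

S_{P/Q} = r_P/r_Q = (k₁·C_A^2)/(k₂·C_A^1.5) = (k₁/k₂)·C_A^0.5.
= (0.0373×2.870^2) / (0.428×2.870^1.5) = 0.3072/2.081 = 0.148.
Since the desired path is higher order in A, keeping C_A high (PFR or concentrated feed) favours P.

0.148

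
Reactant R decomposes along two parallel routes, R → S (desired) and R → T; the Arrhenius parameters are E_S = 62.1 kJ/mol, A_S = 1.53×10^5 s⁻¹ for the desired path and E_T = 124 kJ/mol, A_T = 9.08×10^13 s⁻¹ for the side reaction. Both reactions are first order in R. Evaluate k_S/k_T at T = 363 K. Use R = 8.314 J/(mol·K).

Since both paths have the same order in R, the concentration cancels and S_{S/T} = k_S/k_T = (A_S/A_T)·exp[(E_T−E_S)/(RT)].
(E_T−E_S)/(RT) = (124−62.1)×10³/(8.314×363) = 61900/3018 = 20.51.
k_S/k_T = (1.53×10^5/9.08×10^13)·exp(20.51) = 1.685×10^-9 × 8.083×10^8 = 1.36.
Since E_S < E_T, lowering the temperature improves selectivity toward S.

1.36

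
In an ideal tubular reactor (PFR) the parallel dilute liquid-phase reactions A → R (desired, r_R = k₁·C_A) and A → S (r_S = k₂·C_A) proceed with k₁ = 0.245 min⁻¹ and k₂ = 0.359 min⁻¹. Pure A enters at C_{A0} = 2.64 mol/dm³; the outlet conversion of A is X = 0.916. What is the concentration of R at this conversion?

0.981 mol/dm³

C_A = C_{A0}(1−X) = 0.2218 mol/dm³.
Both paths are first order in A, so the instantaneous fraction to R is constant: dC_R/d(−C_A) = k₁/(k₁+k₂) = 0.4056.
C_R = 0.4056·(C_{A0}−C_A) = 0.4056×2.418 = 0.981 mol/dm³.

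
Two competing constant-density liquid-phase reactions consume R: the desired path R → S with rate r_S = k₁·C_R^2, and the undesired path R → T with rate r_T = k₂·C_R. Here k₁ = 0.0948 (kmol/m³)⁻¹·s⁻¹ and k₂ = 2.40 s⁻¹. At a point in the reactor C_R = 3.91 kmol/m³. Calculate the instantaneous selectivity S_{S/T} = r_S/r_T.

S_{S/T} = r_S/r_T = (k₁·C_R^2)/(k₂·C_R) = (k₁/k₂)·C_R.
= (0.0948×3.910^2) / (2.40×3.910) = 1.449/9.384 = 0.154.

0.154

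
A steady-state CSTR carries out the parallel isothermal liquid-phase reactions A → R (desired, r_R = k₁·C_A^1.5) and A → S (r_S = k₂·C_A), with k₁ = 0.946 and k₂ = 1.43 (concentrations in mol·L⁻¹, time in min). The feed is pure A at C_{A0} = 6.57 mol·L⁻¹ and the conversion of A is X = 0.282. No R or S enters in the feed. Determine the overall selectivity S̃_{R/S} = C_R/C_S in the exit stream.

1.44

Exit C_A = C_{A0}(1−X) = 6.57×0.718 = 4.717 mol·L⁻¹.
Rates in a CSTR are evaluated at the outlet concentration: r_R = 0.946×4.717^1.5 = 9.692, r_S = 1.43×4.717 = 6.746.
Overall selectivity = C_R/C_S = r_Rτ/(r_Sτ) = r_R/r_S = 1.44.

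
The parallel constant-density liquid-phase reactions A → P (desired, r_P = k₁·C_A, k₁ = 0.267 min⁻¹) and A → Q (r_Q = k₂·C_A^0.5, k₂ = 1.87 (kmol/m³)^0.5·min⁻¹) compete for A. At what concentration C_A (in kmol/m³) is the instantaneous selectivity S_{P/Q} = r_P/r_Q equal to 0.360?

6.36 kmol/m³

S_{P/Q} = (k₁/k₂)·C_A^0.5 ⇒ C_A = (S·k₂/k₁)^(2).
= (0.360×1.87/0.267)^(2) = (2.521)^(2) = 6.36 kmol/m³.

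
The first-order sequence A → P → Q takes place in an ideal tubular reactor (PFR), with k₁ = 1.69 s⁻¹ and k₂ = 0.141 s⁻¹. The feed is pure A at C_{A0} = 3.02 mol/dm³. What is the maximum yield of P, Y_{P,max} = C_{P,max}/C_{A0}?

For a first-order series the maximum intermediate yield is C_{P,max}/C_{A0} = (k₁/k₂)^[k₂/(k₂−k₁)].
= (1.69/0.141)^(0.141/(0.141−1.69)) = (11.99)^(-0.09103) = 0.7977.

0.798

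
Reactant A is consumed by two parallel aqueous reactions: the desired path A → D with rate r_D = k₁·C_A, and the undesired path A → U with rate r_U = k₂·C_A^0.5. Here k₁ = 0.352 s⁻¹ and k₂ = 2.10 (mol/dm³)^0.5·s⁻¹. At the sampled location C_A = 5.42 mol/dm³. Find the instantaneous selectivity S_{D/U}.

S_{D/U} = r_D/r_U = (k₁·C_A)/(k₂·C_A^0.5) = (k₁/k₂)·C_A^0.5.
= (0.352×5.420) / (2.10×5.420^0.5) = 1.908/4.889 = 0.390.

0.390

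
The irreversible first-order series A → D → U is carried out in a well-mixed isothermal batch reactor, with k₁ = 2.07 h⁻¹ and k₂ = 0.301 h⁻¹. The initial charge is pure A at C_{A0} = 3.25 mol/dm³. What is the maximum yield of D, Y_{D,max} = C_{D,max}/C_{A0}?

0.720

At the optimum, C_{D,max}/C_{A0} = (k₁/k₂)^[k₂/(k₂−k₁)].
= (2.07/0.301)^(0.301/(0.301−2.07)) = (6.877)^(-0.1702) = 0.7203.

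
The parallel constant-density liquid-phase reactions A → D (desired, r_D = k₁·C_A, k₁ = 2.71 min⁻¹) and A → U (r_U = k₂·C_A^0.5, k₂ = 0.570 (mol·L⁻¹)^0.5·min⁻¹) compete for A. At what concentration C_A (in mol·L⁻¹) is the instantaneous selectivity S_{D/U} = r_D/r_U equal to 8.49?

3.19 mol·L⁻¹

S_{D/U} = (k₁/k₂)·C_A^0.5 ⇒ C_A = (S·k₂/k₁)^(2).
= (8.49×0.570/2.71)^(2) = (1.786)^(2) = 3.19 mol·L⁻¹.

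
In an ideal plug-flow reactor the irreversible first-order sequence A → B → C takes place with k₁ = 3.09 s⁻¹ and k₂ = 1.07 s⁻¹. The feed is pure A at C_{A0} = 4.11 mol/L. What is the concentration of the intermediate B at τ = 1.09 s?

1.74 mol/L

Solving the coupled first-order balances gives C_B(τ) = [k₁/(k₂−k₁)]·C_{A0}·(e^(−k₁τ) − e^(−k₂τ)).
e^(−k₁τ) = e^(−3.09×1.09) = e^(−3.368) = 0.03446; e^(−k₂τ) = e^(−1.166) = 0.3115.
C_B = 3.09×4.11/(1.07−3.09) × (0.03446−0.3115) = (-6.287)×(-0.2771) = 1.742 mol/L.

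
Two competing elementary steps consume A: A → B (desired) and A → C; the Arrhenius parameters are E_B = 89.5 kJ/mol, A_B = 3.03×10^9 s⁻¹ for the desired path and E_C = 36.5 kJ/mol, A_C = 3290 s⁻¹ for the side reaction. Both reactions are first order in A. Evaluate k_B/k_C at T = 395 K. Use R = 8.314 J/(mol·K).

With equal orders, S_{B/C} = k_B/k_C = (A_B/A_C)·exp[(E_C−E_B)/(RT)].
(E_C−E_B)/(RT) = (36.5−89.5)×10³/(8.314×395) = -53000/3284 = -16.14.
k_B/k_C = (3.03×10^9/3290)·exp(-16.14) = 9.210×10^5 × 9.796×10^-8 = 0.0902.

0.0902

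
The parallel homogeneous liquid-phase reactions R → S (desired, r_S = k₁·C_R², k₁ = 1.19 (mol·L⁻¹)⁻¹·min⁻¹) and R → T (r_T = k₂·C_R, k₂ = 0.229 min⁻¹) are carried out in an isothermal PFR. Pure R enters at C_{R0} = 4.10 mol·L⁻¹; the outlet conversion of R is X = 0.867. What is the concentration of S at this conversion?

C_R = C_{R0}(1−X) = 0.5453 mol·L⁻¹.
Along a PFR/batch, dC_T/dC_R = −r_T/(r_S+r_T) = −k₂/(k₂+k₁·C_R).
Integrating from C_{R0} to C_R: C_T = (0.229/1.19)·ln[(0.229+1.19·4.10)/(0.229+1.19·0.545)] = 0.1924·ln(5.108/0.8779) = 0.3389 mol·L⁻¹.
Then C_S = (C_{R0}−C_R) − C_T = 3.555 − 0.3389 = 3.216 mol·L⁻¹.

3.22 mol·L⁻¹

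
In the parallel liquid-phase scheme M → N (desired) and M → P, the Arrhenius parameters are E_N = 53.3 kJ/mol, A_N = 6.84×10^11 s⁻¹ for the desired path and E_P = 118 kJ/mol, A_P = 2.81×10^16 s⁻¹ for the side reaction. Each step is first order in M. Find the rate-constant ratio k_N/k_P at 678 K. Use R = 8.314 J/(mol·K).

With equal orders, S_{N/P} = k_N/k_P = (A_N/A_P)·exp[(E_P−E_N)/(RT)].
(E_P−E_N)/(RT) = (118−53.3)×10³/(8.314×678) = 64700/5637 = 11.48.
k_N/k_P = (6.84×10^11/2.81×10^16)·exp(11.48) = 2.434×10^-5 × 96564 = 2.35.

2.35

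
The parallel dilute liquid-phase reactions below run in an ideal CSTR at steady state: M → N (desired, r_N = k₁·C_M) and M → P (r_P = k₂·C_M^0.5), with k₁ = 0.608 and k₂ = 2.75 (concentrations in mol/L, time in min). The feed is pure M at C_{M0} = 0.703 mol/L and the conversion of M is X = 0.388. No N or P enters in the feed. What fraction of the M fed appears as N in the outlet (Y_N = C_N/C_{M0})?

0.0491

Exit C_M = C_{M0}(1−X) = 0.703×0.612 = 0.4302 mol/L.
In a CSTR the entire volume is at exit conditions, so r_N = 0.608×0.4302 = 0.2616 and r_P = 2.75×0.4302^0.5 = 1.804.
Fraction of consumed M going to N: r_N/(r_N+r_P) = 0.1267.
C_N = 0.1267·C_{M0}·X = 0.1267×0.703×0.388 = 0.0345 mol/L; Y_N = C_N/C_{M0} = 0.0491.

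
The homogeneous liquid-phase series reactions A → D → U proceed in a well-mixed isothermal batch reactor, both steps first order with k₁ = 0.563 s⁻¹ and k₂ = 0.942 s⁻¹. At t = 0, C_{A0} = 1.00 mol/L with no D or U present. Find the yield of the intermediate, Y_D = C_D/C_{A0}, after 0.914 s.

The intermediate concentration in a first-order A→B→C sequence is C_D = k₁C_{A0}(e^(−k₁t) − e^(−k₂t))/(k₂−k₁).
e^(−k₁t) = e^(−0.563×0.914) = e^(−0.5146) = 0.5978; e^(−k₂t) = e^(−0.8610) = 0.4227.
C_D = 0.563×1.00/(0.942−0.563) × (0.5978−0.4227) = 1.485×0.1750 = 0.2600 mol/L.
Y_D = C_D/C_{A0} = 0.2600/1.00 = 0.260.

0.260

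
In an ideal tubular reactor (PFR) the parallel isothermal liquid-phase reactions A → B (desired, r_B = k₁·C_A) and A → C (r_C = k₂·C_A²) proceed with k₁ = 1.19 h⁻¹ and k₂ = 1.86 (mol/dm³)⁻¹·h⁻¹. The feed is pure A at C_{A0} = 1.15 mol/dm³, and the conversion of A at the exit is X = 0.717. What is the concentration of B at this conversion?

C_A = C_{A0}(1−X) = 0.3255 mol/dm³.
Along a PFR/batch, dC_B/dC_A = −r_B/(r_B+r_C) = −k₁/(k₁+k₂·C_A).
Integrating from C_{A0} to C_A: C_B = (1.19/1.86)·ln[(1.19+1.86·1.15)/(1.19+1.86·0.325)] = 0.6398·ln(3.329/1.795) = 0.3951 mol/dm³.

0.395 mol/dm³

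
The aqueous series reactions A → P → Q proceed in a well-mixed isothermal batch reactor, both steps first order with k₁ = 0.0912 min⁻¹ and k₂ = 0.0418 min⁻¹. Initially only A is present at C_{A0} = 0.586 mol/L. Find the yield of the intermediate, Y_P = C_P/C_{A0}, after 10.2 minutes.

0.477

For first-order series with pure A initially, C_P(t) = k₁C_{A0}/(k₂−k₁)·(e^(−k₁t) − e^(−k₂t)).
e^(−k₁t) = e^(−0.0912×10.2) = e^(−0.9302) = 0.3945; e^(−k₂t) = e^(−0.4264) = 0.6529.
C_P = 0.0912×0.586/(0.0418−0.0912) × (0.3945−0.6529) = (-1.082)×(-0.2584) = 0.2796 mol/L.
Y_P = C_P/C_{A0} = 0.2796/0.586 = 0.477.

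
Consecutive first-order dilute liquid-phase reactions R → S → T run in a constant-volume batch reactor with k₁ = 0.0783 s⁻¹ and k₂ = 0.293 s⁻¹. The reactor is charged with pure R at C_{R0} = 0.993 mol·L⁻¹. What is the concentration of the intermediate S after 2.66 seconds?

0.128 mol·L⁻¹

For first-order series with pure R initially, C_S(t) = k₁C_{R0}/(k₂−k₁)·(e^(−k₁t) − e^(−k₂t)).
e^(−k₁t) = e^(−0.0783×2.66) = e^(−0.2083) = 0.8120; e^(−k₂t) = e^(−0.7794) = 0.4587.
C_S = 0.0783×0.993/(0.293−0.0783) × (0.8120−0.4587) = 0.3621×0.3533 = 0.1279 mol·L⁻¹.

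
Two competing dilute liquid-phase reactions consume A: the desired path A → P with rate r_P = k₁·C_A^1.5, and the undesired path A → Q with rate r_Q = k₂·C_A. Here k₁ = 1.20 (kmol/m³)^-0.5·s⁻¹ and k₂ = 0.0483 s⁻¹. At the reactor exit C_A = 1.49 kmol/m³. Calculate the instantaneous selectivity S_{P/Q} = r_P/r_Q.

S_{P/Q} = r_P/r_Q = (k₁·C_A^1.5)/(k₂·C_A) = (k₁/k₂)·C_A^0.5.
= (1.20×1.490^1.5) / (0.0483×1.490) = 2.183/0.07197 = 30.3.
Since the desired path is higher order in A, keeping C_A high (PFR or concentrated feed) favours P.

30.3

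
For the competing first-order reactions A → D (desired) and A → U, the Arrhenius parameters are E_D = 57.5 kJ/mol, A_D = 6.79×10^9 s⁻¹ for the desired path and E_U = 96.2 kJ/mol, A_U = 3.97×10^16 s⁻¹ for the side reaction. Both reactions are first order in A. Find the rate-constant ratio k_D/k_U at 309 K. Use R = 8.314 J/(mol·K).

0.596

k_D/k_U = (A_D/A_U)·exp[−(E_D−E_U)/(RT)] = (A_D/A_U)·exp[(E_U−E_D)/(RT)].
(E_U−E_D)/(RT) = (96.2−57.5)×10³/(8.314×309) = 38700/2569 = 15.06.
k_D/k_U = (6.79×10^9/3.97×10^16)·exp(15.06) = 1.710×10^-7 × 3.485×10^6 = 0.596.
Since E_D < E_U, lowering the temperature improves selectivity toward D.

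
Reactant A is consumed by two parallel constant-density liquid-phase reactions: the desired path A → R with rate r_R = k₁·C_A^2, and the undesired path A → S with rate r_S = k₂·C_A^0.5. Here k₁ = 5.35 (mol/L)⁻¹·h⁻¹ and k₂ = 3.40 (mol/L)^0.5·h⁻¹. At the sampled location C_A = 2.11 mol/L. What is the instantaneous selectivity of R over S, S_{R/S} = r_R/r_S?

4.82

S_{R/S} = r_R/r_S = (k₁·C_A^2)/(k₂·C_A^0.5) = (k₁/k₂)·C_A^1.5.
= (5.35×2.110^2) / (3.40×2.110^0.5) = 23.82/4.939 = 4.82.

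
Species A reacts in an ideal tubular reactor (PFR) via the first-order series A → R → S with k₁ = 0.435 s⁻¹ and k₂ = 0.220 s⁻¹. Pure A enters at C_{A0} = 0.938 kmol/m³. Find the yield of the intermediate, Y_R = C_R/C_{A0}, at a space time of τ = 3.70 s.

Solving the coupled first-order balances gives C_R(τ) = [k₁/(k₂−k₁)]·C_{A0}·(e^(−k₁τ) − e^(−k₂τ)).
e^(−k₁τ) = e^(−0.435×3.70) = e^(−1.610) = 0.2000; e^(−k₂τ) = e^(−0.8140) = 0.4431.
C_R = 0.435×0.938/(0.220−0.435) × (0.2000−0.4431) = (-1.898)×(-0.2431) = 0.4613 kmol/m³.
Y_R = C_R/C_{A0} = 0.4613/0.938 = 0.492.

0.492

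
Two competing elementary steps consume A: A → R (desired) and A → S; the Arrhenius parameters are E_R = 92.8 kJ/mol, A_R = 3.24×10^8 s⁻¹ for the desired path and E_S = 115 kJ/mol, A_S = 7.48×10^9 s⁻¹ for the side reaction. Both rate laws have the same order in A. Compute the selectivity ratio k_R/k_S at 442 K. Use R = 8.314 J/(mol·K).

Since both paths have the same order in A, the concentration cancels and S_{R/S} = k_R/k_S = (A_R/A_S)·exp[(E_S−E_R)/(RT)].
(E_S−E_R)/(RT) = (115−92.8)×10³/(8.314×442) = 22200/3675 = 6.041.
k_R/k_S = (3.24×10^8/7.48×10^9)·exp(6.041) = 0.04332 × 420.4 = 18.2.

18.2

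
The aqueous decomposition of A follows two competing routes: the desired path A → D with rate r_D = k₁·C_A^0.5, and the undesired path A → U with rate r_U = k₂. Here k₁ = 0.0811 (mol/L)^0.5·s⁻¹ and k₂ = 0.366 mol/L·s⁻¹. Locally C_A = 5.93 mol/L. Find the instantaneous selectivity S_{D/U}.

S_{D/U} = r_D/r_U = (k₁·C_A^0.5)/(k₂) = (k₁/k₂)·C_A^0.5.
= (0.0811×5.930^0.5) / (0.366) = 0.1975/0.3660 = 0.540.

0.540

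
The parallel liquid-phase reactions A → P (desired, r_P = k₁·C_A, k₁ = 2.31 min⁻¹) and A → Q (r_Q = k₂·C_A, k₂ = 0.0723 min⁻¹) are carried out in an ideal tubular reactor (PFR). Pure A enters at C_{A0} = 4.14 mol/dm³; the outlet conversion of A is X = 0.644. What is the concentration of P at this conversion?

2.59 mol/dm³

C_A = C_{A0}(1−X) = 1.474 mol/dm³.
Both paths are first order in A, so the instantaneous fraction to P is constant: dC_P/d(−C_A) = k₁/(k₁+k₂) = 0.9697.
C_P = 0.9697·(C_{A0}−C_A) = 0.9697×2.666 = 2.59 mol/dm³.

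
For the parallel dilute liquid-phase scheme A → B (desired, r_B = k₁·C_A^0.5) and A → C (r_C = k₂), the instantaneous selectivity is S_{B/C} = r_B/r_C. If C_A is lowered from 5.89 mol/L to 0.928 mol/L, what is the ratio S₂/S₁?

S_{B/C} = (k₁/k₂)·C_A^0.5, so S₂/S₁ = (C_{A,2}/C_{A,1})^0.5.
= (0.928/5.89)^0.5 = (0.1576)^0.5 = 0.397.

0.397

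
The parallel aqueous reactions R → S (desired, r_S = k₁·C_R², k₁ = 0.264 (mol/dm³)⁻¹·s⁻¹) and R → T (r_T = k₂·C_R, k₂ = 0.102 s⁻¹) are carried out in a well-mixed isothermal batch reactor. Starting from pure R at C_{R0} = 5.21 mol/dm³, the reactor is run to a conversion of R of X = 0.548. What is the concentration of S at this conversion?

2.58 mol/dm³

C_R = C_{R0}(1−X) = 2.355 mol/dm³.
Along a PFR/batch, dC_T/dC_R = −r_T/(r_S+r_T) = −k₂/(k₂+k₁·C_R).
Integrating from C_{R0} to C_R: C_T = (0.102/0.264)·ln[(0.102+0.264·5.21)/(0.102+0.264·2.35)] = 0.3864·ln(1.477/0.7237) = 0.2757 mol/dm³.
Then C_S = (C_{R0}−C_R) − C_T = 2.855 − 0.2757 = 2.579 mol/dm³.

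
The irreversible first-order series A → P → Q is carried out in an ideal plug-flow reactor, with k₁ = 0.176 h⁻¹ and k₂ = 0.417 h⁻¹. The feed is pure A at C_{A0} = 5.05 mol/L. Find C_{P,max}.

Evaluating C_P at τ_opt = ln(k₂/k₁)/(k₂−k₁) gives C_{P,max}/C_{A0} = (k₁/k₂)^[k₂/(k₂−k₁)].
= (0.176/0.417)^(0.417/(0.417−0.176)) = (0.4221)^(1.730) = 0.2248.
C_{P,max} = 0.2248×5.05 = 1.14 mol/L.

1.14 mol/L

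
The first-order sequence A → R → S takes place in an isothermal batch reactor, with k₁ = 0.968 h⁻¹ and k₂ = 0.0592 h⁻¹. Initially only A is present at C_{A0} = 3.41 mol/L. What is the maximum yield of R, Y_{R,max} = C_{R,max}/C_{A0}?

0.834

At the optimum, C_{R,max}/C_{A0} = (k₁/k₂)^[k₂/(k₂−k₁)].
= (0.968/0.0592)^(0.0592/(0.0592−0.968)) = (16.35)^(-0.06514) = 0.8336.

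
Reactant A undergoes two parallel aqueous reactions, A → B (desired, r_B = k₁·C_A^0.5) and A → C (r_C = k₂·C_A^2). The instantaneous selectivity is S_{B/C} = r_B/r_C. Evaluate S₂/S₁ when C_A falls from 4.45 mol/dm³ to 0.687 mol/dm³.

16.5

S_{B/C} = (k₁/k₂)·C_A^-1.5, so S₂/S₁ = (C_{A,2}/C_{A,1})^-1.5.
= (0.687/4.45)^(-1.5) = (0.1544)^(-1.5) = 16.5.
Selectivity toward B rises as C_A falls — low-concentration operation is favoured.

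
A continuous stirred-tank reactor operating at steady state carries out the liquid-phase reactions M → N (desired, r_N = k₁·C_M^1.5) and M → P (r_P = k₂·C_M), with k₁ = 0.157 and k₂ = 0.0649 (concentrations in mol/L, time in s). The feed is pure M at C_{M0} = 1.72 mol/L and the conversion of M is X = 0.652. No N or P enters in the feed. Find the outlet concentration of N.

Exit C_M = C_{M0}(1−X) = 1.72×0.348 = 0.5986 mol/L.
A CSTR operates uniformly at the exit composition, giving r_N = 0.07270 and r_P = 0.03885 (each k·C_M^n at C_M = 0.5986).
Fraction of consumed M going to N: r_N/(r_N+r_P) = 0.6518.
C_N = 0.6518·C_{M0}·X = 0.6518×1.72×0.652 = 0.731 mol/L.

0.731 mol/L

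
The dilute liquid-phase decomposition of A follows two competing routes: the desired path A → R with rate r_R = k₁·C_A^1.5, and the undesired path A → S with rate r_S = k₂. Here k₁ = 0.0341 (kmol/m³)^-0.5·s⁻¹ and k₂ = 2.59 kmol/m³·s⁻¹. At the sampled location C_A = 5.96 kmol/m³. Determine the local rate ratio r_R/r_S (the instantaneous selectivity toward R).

0.192

S_{R/S} = r_R/r_S = (k₁·C_A^1.5)/(k₂) = (k₁/k₂)·C_A^1.5.
= (0.0341×5.960^1.5) / (2.59) = 0.4962/2.590 = 0.192.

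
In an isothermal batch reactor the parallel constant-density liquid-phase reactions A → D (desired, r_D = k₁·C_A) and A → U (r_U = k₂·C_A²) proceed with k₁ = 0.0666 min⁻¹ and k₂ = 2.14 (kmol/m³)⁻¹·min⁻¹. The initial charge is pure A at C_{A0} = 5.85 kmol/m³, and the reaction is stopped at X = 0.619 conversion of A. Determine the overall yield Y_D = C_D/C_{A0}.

C_A = C_{A0}(1−X) = 2.229 kmol/m³.
Along a PFR/batch, dC_D/dC_A = −r_D/(r_D+r_U) = −k₁/(k₁+k₂·C_A).
Integrating from C_{A0} to C_A: C_D = (0.0666/2.14)·ln[(0.0666+2.14·5.85)/(0.0666+2.14·2.23)] = 0.03112·ln(12.59/4.836) = 0.02976 kmol/m³.
Y_D = C_D/C_{A0} = 0.02976/5.85 = 0.00509.

0.00509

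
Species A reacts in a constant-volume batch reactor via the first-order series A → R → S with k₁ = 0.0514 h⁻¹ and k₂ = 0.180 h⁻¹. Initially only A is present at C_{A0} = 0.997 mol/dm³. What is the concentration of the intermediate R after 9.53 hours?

The intermediate concentration in a first-order A→B→C sequence is C_R = k₁C_{A0}(e^(−k₁t) − e^(−k₂t))/(k₂−k₁).
e^(−k₁t) = e^(−0.0514×9.53) = e^(−0.4898) = 0.6127; e^(−k₂t) = e^(−1.715) = 0.1799.
C_R = 0.0514×0.997/(0.180−0.0514) × (0.6127−0.1799) = 0.3985×0.4328 = 0.1725 mol/dm³.

0.172 mol/dm³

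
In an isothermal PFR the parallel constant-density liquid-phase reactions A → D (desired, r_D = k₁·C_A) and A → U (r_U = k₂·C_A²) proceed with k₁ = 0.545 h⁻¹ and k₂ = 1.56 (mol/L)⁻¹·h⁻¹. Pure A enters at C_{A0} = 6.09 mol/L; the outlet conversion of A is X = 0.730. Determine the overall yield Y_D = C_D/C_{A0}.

0.0673

C_A = C_{A0}(1−X) = 1.644 mol/L.
Along a PFR/batch, dC_D/dC_A = −r_D/(r_D+r_U) = −k₁/(k₁+k₂·C_A).
Integrating from C_{A0} to C_A: C_D = (0.545/1.56)·ln[(0.545+1.56·6.09)/(0.545+1.56·1.64)] = 0.3494·ln(10.05/3.110) = 0.4096 mol/L.
Y_D = C_D/C_{A0} = 0.4096/6.09 = 0.0673.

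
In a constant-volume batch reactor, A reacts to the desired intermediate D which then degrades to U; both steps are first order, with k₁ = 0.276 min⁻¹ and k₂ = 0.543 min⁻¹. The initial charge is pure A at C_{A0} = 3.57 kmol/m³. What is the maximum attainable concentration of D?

0.902 kmol/m³

Evaluating C_D at t_opt = ln(k₂/k₁)/(k₂−k₁) gives C_{D,max}/C_{A0} = (k₁/k₂)^[k₂/(k₂−k₁)].
= (0.276/0.543)^(0.543/(0.543−0.276)) = (0.5083)^(2.034) = 0.2525.
C_{D,max} = 0.2525×3.57 = 0.902 kmol/m³.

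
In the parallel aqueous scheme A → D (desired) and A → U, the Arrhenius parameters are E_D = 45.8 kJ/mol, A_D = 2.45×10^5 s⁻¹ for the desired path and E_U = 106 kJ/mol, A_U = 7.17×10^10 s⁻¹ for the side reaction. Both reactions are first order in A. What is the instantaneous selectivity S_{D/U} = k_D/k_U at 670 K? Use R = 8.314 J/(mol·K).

k_D/k_U = (A_D/A_U)·exp[−(E_D−E_U)/(RT)] = (A_D/A_U)·exp[(E_U−E_D)/(RT)].
(E_U−E_D)/(RT) = (106−45.8)×10³/(8.314×670) = 60200/5570 = 10.81.
k_D/k_U = (2.45×10^5/7.17×10^10)·exp(10.81) = 3.417×10^-6 × 49373 = 0.169.

0.169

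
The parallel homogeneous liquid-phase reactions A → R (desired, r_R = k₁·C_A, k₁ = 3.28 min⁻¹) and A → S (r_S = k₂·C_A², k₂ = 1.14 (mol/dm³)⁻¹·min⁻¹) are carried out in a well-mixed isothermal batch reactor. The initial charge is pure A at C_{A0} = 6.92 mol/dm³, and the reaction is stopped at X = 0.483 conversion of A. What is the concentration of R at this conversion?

C_A = C_{A0}(1−X) = 3.578 mol/dm³.
Along a PFR/batch, dC_R/dC_A = −r_R/(r_R+r_S) = −k₁/(k₁+k₂·C_A).
Integrating from C_{A0} to C_A: C_R = (3.28/1.14)·ln[(3.28+1.14·6.92)/(3.28+1.14·3.58)] = 2.877·ln(11.17/7.359) = 1.201 mol/dm³.

1.20 mol/dm³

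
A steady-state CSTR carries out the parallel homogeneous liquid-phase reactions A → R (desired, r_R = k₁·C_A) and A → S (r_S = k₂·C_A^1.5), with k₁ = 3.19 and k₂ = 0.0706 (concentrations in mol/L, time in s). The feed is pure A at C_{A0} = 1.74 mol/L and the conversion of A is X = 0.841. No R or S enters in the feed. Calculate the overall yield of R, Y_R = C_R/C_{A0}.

0.831

Exit C_A = C_{A0}(1−X) = 1.74×0.159 = 0.2767 mol/L.
In a CSTR the entire volume is at exit conditions, so r_R = 3.19×0.2767 = 0.8825 and r_S = 0.0706×0.2767^1.5 = 0.01027.
Fraction of consumed A going to R: r_R/(r_R+r_S) = 0.9885.
C_R = 0.9885·C_{A0}·X = 0.9885×1.74×0.841 = 1.45 mol/L; Y_R = C_R/C_{A0} = 0.831.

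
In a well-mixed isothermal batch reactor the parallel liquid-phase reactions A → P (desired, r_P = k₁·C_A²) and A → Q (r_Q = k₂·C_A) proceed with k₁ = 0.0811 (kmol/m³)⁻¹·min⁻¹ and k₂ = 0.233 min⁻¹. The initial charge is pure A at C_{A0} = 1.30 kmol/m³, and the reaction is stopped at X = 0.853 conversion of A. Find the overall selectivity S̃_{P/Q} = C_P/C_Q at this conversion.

0.250

C_A = C_{A0}(1−X) = 0.1911 kmol/m³.
Along a PFR/batch, dC_Q/dC_A = −r_Q/(r_P+r_Q) = −k₂/(k₂+k₁·C_A).
Integrating from C_{A0} to C_A: C_Q = (0.233/0.0811)·ln[(0.233+0.0811·1.30)/(0.233+0.0811·0.191)] = 2.873·ln(0.3384/0.2485) = 0.8874 kmol/m³.
Then C_P = (C_{A0}−C_A) − C_Q = 1.109 − 0.8874 = 0.2215 kmol/m³.
S̃_{P/Q} = C_P/C_Q = 0.2215/0.8874 = 0.250.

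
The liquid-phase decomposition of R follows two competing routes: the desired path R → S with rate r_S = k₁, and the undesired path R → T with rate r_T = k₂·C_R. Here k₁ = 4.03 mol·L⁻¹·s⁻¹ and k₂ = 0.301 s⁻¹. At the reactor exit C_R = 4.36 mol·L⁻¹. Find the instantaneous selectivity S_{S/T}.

S_{S/T} = r_S/r_T = (k₁)/(k₂·C_R) = (k₁/k₂)·C_R⁻¹.
= (4.03) / (0.301×4.360) = 4.030/1.312 = 3.07.

3.07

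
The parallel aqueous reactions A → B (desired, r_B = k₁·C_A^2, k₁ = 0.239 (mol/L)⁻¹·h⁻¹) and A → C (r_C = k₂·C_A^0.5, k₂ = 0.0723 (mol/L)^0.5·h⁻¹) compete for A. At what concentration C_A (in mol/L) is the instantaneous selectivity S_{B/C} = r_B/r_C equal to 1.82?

S_{B/C} = (k₁/k₂)·C_A^1.5 ⇒ C_A = (S·k₂/k₁)^(1/1.5).
= (1.82×0.0723/0.239)^(0.6667) = (0.5506)^(0.6667) = 0.672 mol/L.

0.672 mol/L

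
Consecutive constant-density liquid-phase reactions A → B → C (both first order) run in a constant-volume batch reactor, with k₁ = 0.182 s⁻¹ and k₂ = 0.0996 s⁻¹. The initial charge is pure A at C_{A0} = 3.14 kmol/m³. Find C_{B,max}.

At the optimum, C_{B,max}/C_{A0} = (k₁/k₂)^[k₂/(k₂−k₁)].
= (0.182/0.0996)^(0.0996/(0.0996−0.182)) = (1.827)^(-1.209) = 0.4825.
C_{B,max} = 0.4825×3.14 = 1.52 kmol/m³.

1.52 kmol/m³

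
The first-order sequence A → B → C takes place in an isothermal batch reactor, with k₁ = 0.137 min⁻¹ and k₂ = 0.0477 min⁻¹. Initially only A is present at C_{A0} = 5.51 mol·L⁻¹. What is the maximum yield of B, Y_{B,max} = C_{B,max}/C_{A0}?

0.569

At the optimum, C_{B,max}/C_{A0} = (k₁/k₂)^[k₂/(k₂−k₁)].
= (0.137/0.0477)^(0.0477/(0.0477−0.137)) = (2.872)^(-0.5342) = 0.5692.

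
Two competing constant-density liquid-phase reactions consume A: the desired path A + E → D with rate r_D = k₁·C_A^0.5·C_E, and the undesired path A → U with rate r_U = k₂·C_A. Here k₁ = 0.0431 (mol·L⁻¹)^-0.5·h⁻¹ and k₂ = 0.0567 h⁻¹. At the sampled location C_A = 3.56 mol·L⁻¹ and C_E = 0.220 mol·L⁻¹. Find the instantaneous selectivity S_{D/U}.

S_{D/U} = r_D/r_U = (k₁·C_A^0.5·C_E)/(k₂·C_A) = (k₁/k₂)·C_A^-0.5·C_E.
= (0.0431×3.560^0.5×0.2200) / (0.0567×3.560) = 0.01789/0.2019 = 0.0886.
The undesired path is higher order in A, so low C_A (CSTR or dilute feed) favours D.

0.0886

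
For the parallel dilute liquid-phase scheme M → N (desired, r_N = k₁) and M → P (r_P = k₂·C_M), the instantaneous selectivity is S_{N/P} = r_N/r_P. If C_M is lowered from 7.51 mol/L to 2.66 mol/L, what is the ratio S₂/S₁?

2.82

S_{N/P} = (k₁/k₂)·C_M⁻¹, so S₂/S₁ = (C_{M,2}/C_{M,1})⁻¹.
= 7.51/2.66 = 2.82.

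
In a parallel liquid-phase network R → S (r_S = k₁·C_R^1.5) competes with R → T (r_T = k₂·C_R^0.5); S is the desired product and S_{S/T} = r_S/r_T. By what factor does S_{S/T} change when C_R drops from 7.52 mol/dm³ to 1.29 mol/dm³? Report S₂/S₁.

S_{S/T} = (k₁/k₂)·C_R, so S₂/S₁ = (C_{R,2}/C_{R,1}).
= 1.29/7.52 = 0.172.
Selectivity toward S falls as C_R falls — high-concentration operation is favoured.

0.172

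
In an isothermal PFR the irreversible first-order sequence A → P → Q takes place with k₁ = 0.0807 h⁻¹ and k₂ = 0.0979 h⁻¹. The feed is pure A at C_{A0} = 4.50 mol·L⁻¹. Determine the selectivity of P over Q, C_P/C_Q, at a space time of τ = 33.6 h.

0.172

For first-order series with pure A initially, C_P(τ) = k₁C_{A0}/(k₂−k₁)·(e^(−k₁τ) − e^(−k₂τ)).
e^(−k₁τ) = e^(−0.0807×33.6) = e^(−2.712) = 0.06644; e^(−k₂τ) = e^(−3.289) = 0.03727.
C_P = 0.0807×4.50/(0.0979−0.0807) × (0.06644−0.03727) = 21.11×0.02916 = 0.6157 mol·L⁻¹.
C_A = C_{A0}e^(−k₁τ) = 0.2990 mol·L⁻¹, so C_Q = C_{A0}−C_A−C_P = 3.585 mol·L⁻¹; C_P/C_Q = 0.172.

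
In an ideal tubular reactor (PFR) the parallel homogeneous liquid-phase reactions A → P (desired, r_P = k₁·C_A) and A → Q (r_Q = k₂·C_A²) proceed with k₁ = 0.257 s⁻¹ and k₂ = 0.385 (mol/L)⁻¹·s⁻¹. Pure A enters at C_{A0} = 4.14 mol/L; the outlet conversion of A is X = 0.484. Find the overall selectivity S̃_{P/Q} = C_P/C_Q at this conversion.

C_A = C_{A0}(1−X) = 2.136 mol/L.
Along a PFR/batch, dC_P/dC_A = −r_P/(r_P+r_Q) = −k₁/(k₁+k₂·C_A).
Integrating from C_{A0} to C_A: C_P = (0.257/0.385)·ln[(0.257+0.385·4.14)/(0.257+0.385·2.14)] = 0.6675·ln(1.851/1.079) = 0.3599 mol/L.
C_Q = (C_{A0}−C_A)−C_P = 1.644 mol/L; S̃_{P/Q} = 0.3599/1.644 = 0.219.

0.219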